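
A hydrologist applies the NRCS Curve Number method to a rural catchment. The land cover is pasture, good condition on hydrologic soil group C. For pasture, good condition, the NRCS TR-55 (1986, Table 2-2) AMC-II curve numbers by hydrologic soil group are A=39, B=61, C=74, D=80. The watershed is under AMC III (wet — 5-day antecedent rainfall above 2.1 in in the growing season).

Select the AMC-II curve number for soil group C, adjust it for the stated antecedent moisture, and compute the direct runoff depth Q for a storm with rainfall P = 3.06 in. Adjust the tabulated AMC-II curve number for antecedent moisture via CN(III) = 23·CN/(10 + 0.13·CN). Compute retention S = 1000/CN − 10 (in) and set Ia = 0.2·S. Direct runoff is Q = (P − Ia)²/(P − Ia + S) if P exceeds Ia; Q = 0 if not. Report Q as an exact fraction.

NRCS table: pasture, good condition, soil group C → CN(II) = 74
Adjust CN=74 to AMC III: 23·74/(10 + 0.13·74) → 1702 ÷ (981/50) = 85100/981 ≈ 86.748
Retention S: 1000/CN − 10 with CN=86.748 → S = 1300/851 ≈ 1.528 in
Ia = 0.2S: 0.2·1.528 = 0.306 in (exactly 260/851)
Since P=3.060 > Ia=0.306: effective rainfall P−Ia = 117203/42550 in
Q: (117203/42550)² ÷ (182203/42550) = 13736543209/7752737650 in (≈ 1.772 in)

Q = 13736543209/7752737650 in ≈ 1.772 in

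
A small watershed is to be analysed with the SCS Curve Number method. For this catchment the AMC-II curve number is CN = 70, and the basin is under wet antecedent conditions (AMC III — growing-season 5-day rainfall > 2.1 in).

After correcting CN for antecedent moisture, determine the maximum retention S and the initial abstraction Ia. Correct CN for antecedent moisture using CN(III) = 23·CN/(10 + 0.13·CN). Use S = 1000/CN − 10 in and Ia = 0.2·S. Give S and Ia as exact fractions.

Wet (AMC III): CN(III) = 23·70/(10 + 0.13·70) = 1610/(191/10) = 16100/191 ≈ 84.293
Retention S: 1000/CN − 10 with CN=84.293 → S = 300/161 ≈ 1.863 in
Initial abstraction Ia = S/5 = (300/161)/5 = 60/161 ≈ 0.373 in

S = 300/161 in ≈ 1.863 in; Ia = 60/161 in ≈ 0.373 in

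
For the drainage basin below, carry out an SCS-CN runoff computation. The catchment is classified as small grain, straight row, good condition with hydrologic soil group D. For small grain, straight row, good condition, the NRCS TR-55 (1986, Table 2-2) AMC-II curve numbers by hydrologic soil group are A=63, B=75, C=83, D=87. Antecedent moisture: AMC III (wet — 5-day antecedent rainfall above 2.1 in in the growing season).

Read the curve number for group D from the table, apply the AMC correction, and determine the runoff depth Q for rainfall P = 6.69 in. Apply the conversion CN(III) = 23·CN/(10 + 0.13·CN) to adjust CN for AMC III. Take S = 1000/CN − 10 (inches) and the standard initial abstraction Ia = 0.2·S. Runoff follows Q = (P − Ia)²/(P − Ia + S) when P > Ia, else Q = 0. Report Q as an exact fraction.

Q = 1723099903561/288678066900 in ≈ 5.969 in

NRCS table: small grain, straight row, good condition, soil group D → CN(II) = 87
Wet (AMC III): CN(III) = 23·87/(10 + 0.13·87) = 2001/(2131/100) = 200100/2131 ≈ 93.900
S = 1000/(200100/2131) − 10 = 1300/2001 in ≈ 0.650 in
Ia = 0.2S: 0.2·0.650 = 0.130 in (exactly 260/2001)
Since P=6.690 > Ia=0.130: effective rainfall P−Ia = 1312669/200100 in
Q = (1312669/200100)²/((1312669/200100) + 1300/2001) = (1723099903561/40040010000)/(1442669/200100) = 1723099903561/288678066900 in ≈ 5.969 in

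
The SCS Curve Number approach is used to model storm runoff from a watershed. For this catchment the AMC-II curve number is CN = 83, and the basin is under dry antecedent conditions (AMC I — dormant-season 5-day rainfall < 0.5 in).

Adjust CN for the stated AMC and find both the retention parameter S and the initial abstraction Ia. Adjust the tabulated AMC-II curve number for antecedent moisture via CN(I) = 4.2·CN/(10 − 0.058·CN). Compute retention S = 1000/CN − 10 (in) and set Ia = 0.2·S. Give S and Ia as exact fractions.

S = 8500/1743 in ≈ 4.877 in; Ia = 1700/1743 in ≈ 0.975 in

Dry (AMC I): CN(I) = 4.2·83/(10 − 0.058·83) = (1743/5)/(2593/500) = 174300/2593 ≈ 67.219
Max retention: S = 1000/(174300/2593) − 10 = 8500/1743 in (≈ 4.877 in)
Ia = 0.2·(8500/1743) = 1700/1743 in ≈ 0.975 in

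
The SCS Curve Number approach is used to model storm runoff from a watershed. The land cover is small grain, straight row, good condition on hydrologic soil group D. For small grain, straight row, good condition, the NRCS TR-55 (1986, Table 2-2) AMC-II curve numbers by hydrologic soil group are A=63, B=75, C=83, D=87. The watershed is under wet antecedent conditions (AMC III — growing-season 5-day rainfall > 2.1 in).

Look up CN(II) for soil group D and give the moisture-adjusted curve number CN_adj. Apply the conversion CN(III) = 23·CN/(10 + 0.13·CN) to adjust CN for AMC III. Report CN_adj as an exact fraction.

CN_adj = 200100/2131 ≈ 93.900

NRCS table: small grain, straight row, good condition, soil group D → CN(II) = 87
CN(III) from CN(II)=87: (23·87)/(10 + 0.13·87) = 200100/2131 ≈ 93.900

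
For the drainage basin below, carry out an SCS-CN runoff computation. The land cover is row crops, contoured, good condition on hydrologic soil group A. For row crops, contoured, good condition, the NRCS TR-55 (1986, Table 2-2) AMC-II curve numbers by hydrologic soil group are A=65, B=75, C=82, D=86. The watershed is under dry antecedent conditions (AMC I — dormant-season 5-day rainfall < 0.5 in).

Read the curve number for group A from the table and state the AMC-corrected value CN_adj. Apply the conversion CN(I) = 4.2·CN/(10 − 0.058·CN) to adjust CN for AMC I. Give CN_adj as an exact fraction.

NRCS table: row crops, contoured, good condition, soil group A → CN(II) = 65
Adjust CN=65 to AMC I: 4.2·65/(10 − 0.058·65) → 273 ÷ (623/100) = 3900/89 ≈ 43.820

CN_adj = 3900/89 ≈ 43.820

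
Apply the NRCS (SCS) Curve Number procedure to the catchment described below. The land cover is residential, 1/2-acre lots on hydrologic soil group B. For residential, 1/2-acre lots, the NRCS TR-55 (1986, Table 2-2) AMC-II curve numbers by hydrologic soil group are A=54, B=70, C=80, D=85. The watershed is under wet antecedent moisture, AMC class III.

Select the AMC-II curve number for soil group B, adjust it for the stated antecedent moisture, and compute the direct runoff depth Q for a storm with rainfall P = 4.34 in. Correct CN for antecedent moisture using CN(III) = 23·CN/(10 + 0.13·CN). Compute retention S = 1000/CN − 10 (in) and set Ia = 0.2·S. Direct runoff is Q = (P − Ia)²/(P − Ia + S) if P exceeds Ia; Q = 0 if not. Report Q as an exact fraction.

NRCS table: residential, 1/2-acre lots, soil group B → CN(II) = 70
Adjust CN=70 to AMC III: 23·70/(10 + 0.13·70) → 1610 ÷ (191/10) = 16100/191 ≈ 84.293
Max retention: S = 1000/(16100/191) − 10 = 300/161 in (≈ 1.863 in)
Initial abstraction Ia = S/5 = (300/161)/5 = 60/161 ≈ 0.373 in
Excess rainfall: 4.340 − 0.373 = 3.967 in; P > Ia so Q > 0
Q = (31937/8050)²/((31937/8050) + 300/161) = (1019971969/64802500)/(46937/8050) = 1019971969/377842850 in ≈ 2.699 in

Q = 1019971969/377842850 in ≈ 2.699 in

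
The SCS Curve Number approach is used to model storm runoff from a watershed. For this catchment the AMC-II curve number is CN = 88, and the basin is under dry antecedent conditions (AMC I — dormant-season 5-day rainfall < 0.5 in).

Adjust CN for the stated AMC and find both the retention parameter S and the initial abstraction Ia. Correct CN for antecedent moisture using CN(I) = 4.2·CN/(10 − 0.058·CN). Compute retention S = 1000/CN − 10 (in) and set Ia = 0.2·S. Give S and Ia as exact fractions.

S = 250/77 in ≈ 3.247 in; Ia = 50/77 in ≈ 0.649 in

CN(I) from CN(II)=88: (4.2·88)/(10 − 0.058·88) = 3850/51 ≈ 75.490
Retention S: 1000/CN − 10 with CN=75.490 → S = 250/77 ≈ 3.247 in
Initial abstraction Ia = S/5 = (250/77)/5 = 50/77 ≈ 0.649 in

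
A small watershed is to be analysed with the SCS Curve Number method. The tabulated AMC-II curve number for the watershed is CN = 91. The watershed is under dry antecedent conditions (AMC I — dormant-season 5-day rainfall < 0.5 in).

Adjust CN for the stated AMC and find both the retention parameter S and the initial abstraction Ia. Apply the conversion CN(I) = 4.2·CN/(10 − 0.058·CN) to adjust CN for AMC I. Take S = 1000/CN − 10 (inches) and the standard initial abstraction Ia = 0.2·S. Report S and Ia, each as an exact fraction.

S = 1500/637 in ≈ 2.355 in; Ia = 300/637 in ≈ 0.471 in

Dry (AMC I): CN(I) = 4.2·91/(10 − 0.058·91) = (1911/5)/(2361/500) = 63700/787 ≈ 80.940
Max retention: S = 1000/(63700/787) − 10 = 1500/637 in (≈ 2.355 in)
Ia = 0.2·(1500/637) = 300/637 in ≈ 0.471 in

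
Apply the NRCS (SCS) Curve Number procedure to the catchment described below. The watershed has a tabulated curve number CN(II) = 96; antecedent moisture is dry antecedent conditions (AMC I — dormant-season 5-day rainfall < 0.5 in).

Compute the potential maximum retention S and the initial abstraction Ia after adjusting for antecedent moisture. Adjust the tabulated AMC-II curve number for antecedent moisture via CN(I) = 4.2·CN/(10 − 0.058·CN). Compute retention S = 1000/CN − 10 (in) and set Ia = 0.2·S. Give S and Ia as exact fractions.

S = 125/126 in ≈ 0.992 in; Ia = 25/126 in ≈ 0.198 in

Dry (AMC I): CN(I) = 4.2·96/(10 − 0.058·96) = (2016/5)/(554/125) = 25200/277 ≈ 90.975
S = 1000/(25200/277) − 10 = 125/126 in ≈ 0.992 in
Initial abstraction Ia = S/5 = (125/126)/5 = 25/126 ≈ 0.198 in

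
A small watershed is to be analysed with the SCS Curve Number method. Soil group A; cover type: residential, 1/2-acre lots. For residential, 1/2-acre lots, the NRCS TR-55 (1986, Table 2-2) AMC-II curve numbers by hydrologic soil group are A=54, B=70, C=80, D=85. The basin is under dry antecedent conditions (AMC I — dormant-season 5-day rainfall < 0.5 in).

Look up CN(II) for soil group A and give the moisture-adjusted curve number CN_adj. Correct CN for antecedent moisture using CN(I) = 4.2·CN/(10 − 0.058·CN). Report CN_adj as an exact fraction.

NRCS table: residential, 1/2-acre lots, soil group A → CN(II) = 54
Dry (AMC I): CN(I) = 4.2·54/(10 − 0.058·54) = (1134/5)/(1717/250) = 56700/1717 ≈ 33.023

CN_adj = 56700/1717 ≈ 33.023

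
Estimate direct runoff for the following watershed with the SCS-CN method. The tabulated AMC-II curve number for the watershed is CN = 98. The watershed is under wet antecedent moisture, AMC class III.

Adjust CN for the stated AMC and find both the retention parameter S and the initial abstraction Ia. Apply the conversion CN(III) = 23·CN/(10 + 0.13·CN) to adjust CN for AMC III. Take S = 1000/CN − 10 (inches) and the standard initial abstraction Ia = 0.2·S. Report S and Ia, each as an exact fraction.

S = 100/1127 in ≈ 0.089 in; Ia = 20/1127 in ≈ 0.018 in

CN(III) from CN(II)=98: (23·98)/(10 + 0.13·98) = 112700/1137 ≈ 99.120
Retention S: 1000/CN − 10 with CN=99.120 → S = 100/1127 ≈ 0.089 in
Ia = 0.2S: 0.2·0.089 = 0.018 in (exactly 20/1127)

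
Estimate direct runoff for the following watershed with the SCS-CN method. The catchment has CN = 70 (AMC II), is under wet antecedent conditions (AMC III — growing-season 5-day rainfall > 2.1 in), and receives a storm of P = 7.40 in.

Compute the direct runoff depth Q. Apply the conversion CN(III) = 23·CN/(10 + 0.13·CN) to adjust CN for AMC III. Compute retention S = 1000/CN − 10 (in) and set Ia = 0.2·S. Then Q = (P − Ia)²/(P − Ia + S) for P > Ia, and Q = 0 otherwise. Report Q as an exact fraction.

CN(III) from CN(II)=70: (23·70)/(10 + 0.13·70) = 16100/191 ≈ 84.293
S = 1000/(16100/191) − 10 = 300/161 in ≈ 1.863 in
Ia = 0.2·(300/161) = 60/161 in ≈ 0.373 in
P − Ia = 7.400 − 0.373 = 5657/805 ≈ 7.027 in (> 0, runoff occurs)
Q = (5657/805)²/((5657/805) + 300/161) = (32001649/648025)/(7157/805) = 32001649/5761385 in ≈ 5.555 in

Q = 32001649/5761385 in ≈ 5.555 in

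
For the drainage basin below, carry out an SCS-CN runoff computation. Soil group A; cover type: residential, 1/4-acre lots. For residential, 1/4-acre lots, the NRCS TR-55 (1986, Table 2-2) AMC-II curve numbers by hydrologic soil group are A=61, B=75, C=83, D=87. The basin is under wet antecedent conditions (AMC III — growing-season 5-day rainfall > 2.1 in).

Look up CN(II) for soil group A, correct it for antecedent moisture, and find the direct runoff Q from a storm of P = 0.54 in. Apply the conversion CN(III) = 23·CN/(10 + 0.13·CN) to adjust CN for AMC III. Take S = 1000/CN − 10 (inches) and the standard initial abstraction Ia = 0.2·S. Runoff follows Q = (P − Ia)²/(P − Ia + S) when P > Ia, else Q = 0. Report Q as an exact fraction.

Q = 0 in ≈ 0.000 in

NRCS table: residential, 1/4-acre lots, soil group A → CN(II) = 61
Adjust CN=61 to AMC III: 23·61/(10 + 0.13·61) → 1403 ÷ (1793/100) = 140300/1793 ≈ 78.249
Retention S: 1000/CN − 10 with CN=78.249 → S = 3900/1403 ≈ 2.780 in
Initial abstraction Ia = S/5 = (3900/1403)/5 = 780/1403 ≈ 0.556 in
P = 0.540 ≤ Ia = 0.556 in: entire storm abstracted, Q = 0.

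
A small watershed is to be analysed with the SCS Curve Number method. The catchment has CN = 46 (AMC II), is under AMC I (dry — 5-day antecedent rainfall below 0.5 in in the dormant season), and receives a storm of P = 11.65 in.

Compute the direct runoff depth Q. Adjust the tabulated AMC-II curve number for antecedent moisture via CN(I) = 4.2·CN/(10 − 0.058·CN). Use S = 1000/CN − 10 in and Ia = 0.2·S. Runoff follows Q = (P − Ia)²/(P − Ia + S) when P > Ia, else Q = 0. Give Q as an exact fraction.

Q = 380757169/352631860 in ≈ 1.080 in

Adjust CN=46 to AMC I: 4.2·46/(10 − 0.058·46) → (966/5) ÷ (1833/250) = 16100/611 ≈ 26.350
Max retention: S = 1000/(16100/611) − 10 = 4500/161 in (≈ 27.950 in)
Initial abstraction Ia = S/5 = (4500/161)/5 = 900/161 ≈ 5.590 in
Since P=11.650 > Ia=5.590: effective rainfall P−Ia = 19513/3220 in
Q: (19513/3220)² ÷ (109513/3220) = 380757169/352631860 in (≈ 1.080 in)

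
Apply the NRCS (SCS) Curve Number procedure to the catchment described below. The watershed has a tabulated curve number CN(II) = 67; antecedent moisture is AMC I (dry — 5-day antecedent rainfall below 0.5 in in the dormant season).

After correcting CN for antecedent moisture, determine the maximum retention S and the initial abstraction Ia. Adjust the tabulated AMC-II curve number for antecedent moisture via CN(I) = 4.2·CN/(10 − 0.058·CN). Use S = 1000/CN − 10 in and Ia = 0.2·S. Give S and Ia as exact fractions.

Dry (AMC I): CN(I) = 4.2·67/(10 − 0.058·67) = (1407/5)/(3057/500) = 46900/1019 ≈ 46.026
Max retention: S = 1000/(46900/1019) − 10 = 5500/469 in (≈ 11.727 in)
Initial abstraction Ia = S/5 = (5500/469)/5 = 1100/469 ≈ 2.345 in

S = 5500/469 in ≈ 11.727 in; Ia = 1100/469 in ≈ 2.345 in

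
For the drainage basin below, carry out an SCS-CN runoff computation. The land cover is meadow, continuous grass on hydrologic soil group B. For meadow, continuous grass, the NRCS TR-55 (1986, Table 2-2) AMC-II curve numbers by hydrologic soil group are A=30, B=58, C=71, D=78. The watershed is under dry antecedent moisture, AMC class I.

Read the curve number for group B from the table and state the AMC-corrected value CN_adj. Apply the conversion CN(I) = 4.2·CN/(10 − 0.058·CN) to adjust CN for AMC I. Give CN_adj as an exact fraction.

CN_adj = 2900/79 ≈ 36.709

NRCS table: meadow, continuous grass, soil group B → CN(II) = 58
Adjust CN=58 to AMC I: 4.2·58/(10 − 0.058·58) → (1218/5) ÷ (1659/250) = 2900/79 ≈ 36.709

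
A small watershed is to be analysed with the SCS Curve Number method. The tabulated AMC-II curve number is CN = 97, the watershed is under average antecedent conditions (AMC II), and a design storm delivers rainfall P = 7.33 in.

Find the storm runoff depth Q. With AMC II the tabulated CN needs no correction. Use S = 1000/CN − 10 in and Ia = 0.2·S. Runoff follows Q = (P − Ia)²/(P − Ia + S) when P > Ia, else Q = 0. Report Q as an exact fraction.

Q = 4970391001/712959700 in ≈ 6.971 in

Average conditions: CN = 97 (no AMC adjustment).
Max retention: S = 1000/97 − 10 = 30/97 in (≈ 0.309 in)
Ia = 0.2S: 0.2·0.309 = 0.062 in (exactly 6/97)
Excess rainfall: 7.330 − 0.062 = 7.268 in; P > Ia so Q > 0
Q = (70501/9700)²/((70501/9700) + 30/97) = (4970391001/94090000)/(73501/9700) = 4970391001/712959700 in ≈ 6.971 in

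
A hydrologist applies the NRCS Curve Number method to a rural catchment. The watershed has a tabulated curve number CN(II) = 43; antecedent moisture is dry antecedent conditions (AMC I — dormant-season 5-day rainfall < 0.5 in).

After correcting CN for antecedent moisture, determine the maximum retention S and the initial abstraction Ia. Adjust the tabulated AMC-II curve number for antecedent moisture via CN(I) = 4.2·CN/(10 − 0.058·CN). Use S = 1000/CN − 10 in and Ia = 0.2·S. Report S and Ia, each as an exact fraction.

S = 9500/301 in ≈ 31.561 in; Ia = 1900/301 in ≈ 6.312 in

Adjust CN=43 to AMC I: 4.2·43/(10 − 0.058·43) → (903/5) ÷ (3753/500) = 30100/1251 ≈ 24.061
Retention S: 1000/CN − 10 with CN=24.061 → S = 9500/301 ≈ 31.561 in
Initial abstraction Ia = S/5 = (9500/301)/5 = 1900/301 ≈ 6.312 in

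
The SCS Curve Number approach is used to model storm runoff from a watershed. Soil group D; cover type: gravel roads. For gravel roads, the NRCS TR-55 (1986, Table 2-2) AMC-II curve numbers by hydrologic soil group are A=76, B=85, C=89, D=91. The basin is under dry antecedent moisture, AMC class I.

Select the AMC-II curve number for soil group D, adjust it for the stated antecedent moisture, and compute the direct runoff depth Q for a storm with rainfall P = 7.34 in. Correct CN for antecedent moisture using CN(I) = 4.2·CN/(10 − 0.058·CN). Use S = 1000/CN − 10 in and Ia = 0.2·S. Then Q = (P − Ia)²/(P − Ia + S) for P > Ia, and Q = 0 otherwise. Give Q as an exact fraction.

NRCS table: gravel roads, soil group D → CN(II) = 91
CN(I) from CN(II)=91: (4.2·91)/(10 − 0.058·91) = 63700/787 ≈ 80.940
Retention S: 1000/CN − 10 with CN=80.940 → S = 1500/637 ≈ 2.355 in
Ia = 0.2S: 0.2·2.355 = 0.471 in (exactly 300/637)
Since P=7.340 > Ia=0.471: effective rainfall P−Ia = 218779/31850 in
Q = (218779/31850)²/((218779/31850) + 1500/637) = (47864250841/1014422500)/(293779/31850) = 47864250841/9356861150 in ≈ 5.115 in

Q = 47864250841/9356861150 in ≈ 5.115 in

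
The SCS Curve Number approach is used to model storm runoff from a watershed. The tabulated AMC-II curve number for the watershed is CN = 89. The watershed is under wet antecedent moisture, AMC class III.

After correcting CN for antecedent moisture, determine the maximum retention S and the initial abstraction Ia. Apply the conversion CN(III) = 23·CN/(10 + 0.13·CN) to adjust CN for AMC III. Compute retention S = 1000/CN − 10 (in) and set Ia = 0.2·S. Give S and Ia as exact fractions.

S = 1100/2047 in ≈ 0.537 in; Ia = 220/2047 in ≈ 0.107 in

CN(III) from CN(II)=89: (23·89)/(10 + 0.13·89) = 204700/2157 ≈ 94.900
Retention S: 1000/CN − 10 with CN=94.900 → S = 1100/2047 ≈ 0.537 in
Initial abstraction Ia = S/5 = (1100/2047)/5 = 220/2047 ≈ 0.107 in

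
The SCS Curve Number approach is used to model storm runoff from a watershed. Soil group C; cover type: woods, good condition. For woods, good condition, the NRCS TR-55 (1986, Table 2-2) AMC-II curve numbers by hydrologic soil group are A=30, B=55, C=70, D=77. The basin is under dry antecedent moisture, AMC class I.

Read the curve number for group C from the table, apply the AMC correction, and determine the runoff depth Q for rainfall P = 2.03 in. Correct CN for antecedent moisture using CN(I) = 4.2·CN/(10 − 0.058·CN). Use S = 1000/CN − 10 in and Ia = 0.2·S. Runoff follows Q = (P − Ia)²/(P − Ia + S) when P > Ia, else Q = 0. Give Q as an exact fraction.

NRCS table: woods, good condition, soil group C → CN(II) = 70
Adjust CN=70 to AMC I: 4.2·70/(10 − 0.058·70) → 294 ÷ (297/50) = 4900/99 ≈ 49.495
Max retention: S = 1000/(4900/99) − 10 = 500/49 in (≈ 10.204 in)
Ia = 0.2·(500/49) = 100/49 in ≈ 2.041 in
P = 2.030 ≤ Ia = 2.041 in: entire storm abstracted, Q = 0.

Q = 0 in ≈ 0.000 in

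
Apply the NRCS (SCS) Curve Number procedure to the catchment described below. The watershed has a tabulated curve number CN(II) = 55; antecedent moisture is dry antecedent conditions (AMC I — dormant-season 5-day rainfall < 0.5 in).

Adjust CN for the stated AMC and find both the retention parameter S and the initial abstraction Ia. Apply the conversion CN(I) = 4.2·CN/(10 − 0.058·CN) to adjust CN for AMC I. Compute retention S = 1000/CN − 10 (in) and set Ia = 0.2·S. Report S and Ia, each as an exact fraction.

S = 1500/77 in ≈ 19.481 in; Ia = 300/77 in ≈ 3.896 in

Adjust CN=55 to AMC I: 4.2·55/(10 − 0.058·55) → 231 ÷ (681/100) = 7700/227 ≈ 33.921
Retention S: 1000/CN − 10 with CN=33.921 → S = 1500/77 ≈ 19.481 in
Initial abstraction Ia = S/5 = (1500/77)/5 = 300/77 ≈ 3.896 in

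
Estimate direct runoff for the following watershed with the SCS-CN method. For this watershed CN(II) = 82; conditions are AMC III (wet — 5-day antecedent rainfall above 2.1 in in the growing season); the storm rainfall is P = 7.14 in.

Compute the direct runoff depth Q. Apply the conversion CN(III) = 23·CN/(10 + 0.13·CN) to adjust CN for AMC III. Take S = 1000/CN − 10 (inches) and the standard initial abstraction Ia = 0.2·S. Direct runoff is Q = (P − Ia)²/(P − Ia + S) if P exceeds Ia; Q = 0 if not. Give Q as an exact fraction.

CN(III) from CN(II)=82: (23·82)/(10 + 0.13·82) = 94300/1033 ≈ 91.288
S = 1000/(94300/1033) − 10 = 900/943 in ≈ 0.954 in
Ia = 0.2S: 0.2·0.954 = 0.191 in (exactly 180/943)
Since P=7.140 > Ia=0.191: effective rainfall P−Ia = 327651/47150 in
Q: (327651/47150)² ÷ (372651/47150) = 35785059267/5856831550 in (≈ 6.110 in)

Q = 35785059267/5856831550 in ≈ 6.110 in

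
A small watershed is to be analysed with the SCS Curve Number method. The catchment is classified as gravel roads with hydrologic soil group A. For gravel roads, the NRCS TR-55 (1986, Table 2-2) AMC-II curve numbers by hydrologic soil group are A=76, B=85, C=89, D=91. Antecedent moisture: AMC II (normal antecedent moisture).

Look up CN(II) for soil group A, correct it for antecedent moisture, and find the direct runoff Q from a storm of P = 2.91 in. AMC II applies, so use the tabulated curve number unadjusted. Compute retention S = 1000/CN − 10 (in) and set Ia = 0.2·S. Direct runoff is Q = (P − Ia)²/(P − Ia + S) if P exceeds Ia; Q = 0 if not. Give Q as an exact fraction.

NRCS table: gravel roads, soil group A → CN(II) = 76
CN(II) = 76; AMC II needs no correction.
S = 1000/76 − 10 = 60/19 in ≈ 3.158 in
Ia = 0.2·(60/19) = 12/19 in ≈ 0.632 in
Since P=2.910 > Ia=0.632: effective rainfall P−Ia = 4329/1900 in
Q = (4329/1900)²/((4329/1900) + 60/19) = (18740241/3610000)/(10329/1900) = 6246747/6541700 in ≈ 0.955 in

Q = 6246747/6541700 in ≈ 0.955 in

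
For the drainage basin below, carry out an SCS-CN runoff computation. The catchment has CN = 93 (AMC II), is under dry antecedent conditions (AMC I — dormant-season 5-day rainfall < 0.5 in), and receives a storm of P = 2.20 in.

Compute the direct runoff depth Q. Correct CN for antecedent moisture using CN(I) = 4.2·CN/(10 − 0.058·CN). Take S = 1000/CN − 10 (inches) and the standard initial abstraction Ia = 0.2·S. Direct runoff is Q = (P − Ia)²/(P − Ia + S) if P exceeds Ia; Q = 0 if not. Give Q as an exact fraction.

Dry (AMC I): CN(I) = 4.2·93/(10 − 0.058·93) = (1953/5)/(2303/500) = 27900/329 ≈ 84.802
Retention S: 1000/CN − 10 with CN=84.802 → S = 500/279 ≈ 1.792 in
Ia = 0.2S: 0.2·1.792 = 0.358 in (exactly 100/279)
Excess rainfall: 2.200 − 0.358 = 1.842 in; P > Ia so Q > 0
Runoff Q = (P−Ia)²/(P−Ia+S) = (1.842)²/(1.842+1.792) = 6599761/7071255 ≈ 0.933 in

Q = 6599761/7071255 in ≈ 0.933 in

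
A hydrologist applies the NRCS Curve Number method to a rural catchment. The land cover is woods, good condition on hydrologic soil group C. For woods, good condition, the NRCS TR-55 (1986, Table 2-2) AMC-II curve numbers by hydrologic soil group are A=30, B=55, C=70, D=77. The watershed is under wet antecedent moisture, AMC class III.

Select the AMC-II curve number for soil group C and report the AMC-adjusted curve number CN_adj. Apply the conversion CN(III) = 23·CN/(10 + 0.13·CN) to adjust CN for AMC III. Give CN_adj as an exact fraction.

NRCS table: woods, good condition, soil group C → CN(II) = 70
CN(III) from CN(II)=70: (23·70)/(10 + 0.13·70) = 16100/191 ≈ 84.293

CN_adj = 16100/191 ≈ 84.293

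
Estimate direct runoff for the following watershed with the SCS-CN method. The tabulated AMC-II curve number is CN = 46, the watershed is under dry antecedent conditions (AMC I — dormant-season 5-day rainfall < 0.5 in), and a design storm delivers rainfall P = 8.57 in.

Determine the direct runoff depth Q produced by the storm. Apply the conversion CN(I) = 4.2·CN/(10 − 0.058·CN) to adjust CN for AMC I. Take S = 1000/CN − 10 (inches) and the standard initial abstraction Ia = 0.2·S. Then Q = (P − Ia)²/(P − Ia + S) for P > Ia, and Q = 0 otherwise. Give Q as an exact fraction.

CN(I) from CN(II)=46: (4.2·46)/(10 − 0.058·46) = 16100/611 ≈ 26.350
S = 1000/(16100/611) − 10 = 4500/161 in ≈ 27.950 in
Ia = 0.2S: 0.2·27.950 = 5.590 in (exactly 900/161)
Excess rainfall: 8.570 − 5.590 = 2.980 in; P > Ia so Q > 0
Q = (47977/16100)²/((47977/16100) + 4500/161) = (2301792529/259210000)/(497977/16100) = 2301792529/8017429700 in ≈ 0.287 in

Q = 2301792529/8017429700 in ≈ 0.287 in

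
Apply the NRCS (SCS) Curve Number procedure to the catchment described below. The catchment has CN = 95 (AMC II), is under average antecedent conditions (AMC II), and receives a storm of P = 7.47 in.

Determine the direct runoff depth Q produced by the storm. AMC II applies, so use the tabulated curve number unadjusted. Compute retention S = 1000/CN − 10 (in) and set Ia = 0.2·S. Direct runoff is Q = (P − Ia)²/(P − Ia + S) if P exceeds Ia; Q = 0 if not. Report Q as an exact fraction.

Q = 195804049/28486700 in ≈ 6.874 in

Average conditions: CN = 95 (no AMC adjustment).
Retention S: 1000/CN − 10 with CN=95.000 → S = 10/19 ≈ 0.526 in
Initial abstraction Ia = S/5 = (10/19)/5 = 2/19 ≈ 0.105 in
Excess rainfall: 7.470 − 0.105 = 7.365 in; P > Ia so Q > 0
Q = (13993/1900)²/((13993/1900) + 10/19) = (195804049/3610000)/(14993/1900) = 195804049/28486700 in ≈ 6.874 in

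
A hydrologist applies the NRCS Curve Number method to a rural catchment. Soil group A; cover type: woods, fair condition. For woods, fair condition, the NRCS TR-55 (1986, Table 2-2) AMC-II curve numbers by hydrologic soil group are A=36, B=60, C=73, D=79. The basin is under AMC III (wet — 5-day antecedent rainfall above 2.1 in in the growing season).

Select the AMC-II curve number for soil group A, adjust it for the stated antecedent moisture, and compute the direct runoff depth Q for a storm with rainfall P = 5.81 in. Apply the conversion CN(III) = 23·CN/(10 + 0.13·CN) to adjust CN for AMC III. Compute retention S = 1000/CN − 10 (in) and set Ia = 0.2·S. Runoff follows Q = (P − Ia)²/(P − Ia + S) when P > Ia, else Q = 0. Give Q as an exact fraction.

Q = 7791063289/5139126900 in ≈ 1.516 in

NRCS table: woods, fair condition, soil group A → CN(II) = 36
CN(III) from CN(II)=36: (23·36)/(10 + 0.13·36) = 20700/367 ≈ 56.403
S = 1000/(20700/367) − 10 = 1600/207 in ≈ 7.729 in
Ia = 0.2S: 0.2·7.729 = 1.546 in (exactly 320/207)
P − Ia = 5.810 − 1.546 = 88267/20700 ≈ 4.264 in (> 0, runoff occurs)
Q: (88267/20700)² ÷ (248267/20700) = 7791063289/5139126900 in (≈ 1.516 in)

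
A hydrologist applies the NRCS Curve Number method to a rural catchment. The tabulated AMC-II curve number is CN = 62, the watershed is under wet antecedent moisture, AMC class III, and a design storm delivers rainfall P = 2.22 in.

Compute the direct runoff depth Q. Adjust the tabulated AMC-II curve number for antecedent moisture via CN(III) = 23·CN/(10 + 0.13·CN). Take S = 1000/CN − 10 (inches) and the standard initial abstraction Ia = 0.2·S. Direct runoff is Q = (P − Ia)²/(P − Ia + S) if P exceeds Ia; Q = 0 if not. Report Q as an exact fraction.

Q = 3617180449/5530847950 in ≈ 0.654 in

Wet (AMC III): CN(III) = 23·62/(10 + 0.13·62) = 1426/(903/50) = 71300/903 ≈ 78.959
S = 1000/(71300/903) − 10 = 1900/713 in ≈ 2.665 in
Ia = 0.2S: 0.2·2.665 = 0.533 in (exactly 380/713)
Excess rainfall: 2.220 − 0.533 = 1.687 in; P > Ia so Q > 0
Runoff Q = (P−Ia)²/(P−Ia+S) = (1.687)²/(1.687+2.665) = 3617180449/5530847950 ≈ 0.654 in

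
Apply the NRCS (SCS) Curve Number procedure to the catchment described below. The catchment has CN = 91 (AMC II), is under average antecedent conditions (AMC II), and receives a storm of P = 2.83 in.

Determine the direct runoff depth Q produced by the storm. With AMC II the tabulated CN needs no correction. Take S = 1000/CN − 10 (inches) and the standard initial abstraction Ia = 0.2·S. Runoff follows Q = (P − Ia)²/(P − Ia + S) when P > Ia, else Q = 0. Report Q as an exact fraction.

CN(II) = 91; AMC II needs no correction.
S = 1000/91 − 10 = 90/91 in ≈ 0.989 in
Initial abstraction Ia = S/5 = (90/91)/5 = 18/91 ≈ 0.198 in
Since P=2.830 > Ia=0.198: effective rainfall P−Ia = 23953/9100 in
Runoff Q = (P−Ia)²/(P−Ia+S) = (2.632)²/(2.632+0.989) = 573746209/299872300 ≈ 1.913 in

Q = 573746209/299872300 in ≈ 1.913 in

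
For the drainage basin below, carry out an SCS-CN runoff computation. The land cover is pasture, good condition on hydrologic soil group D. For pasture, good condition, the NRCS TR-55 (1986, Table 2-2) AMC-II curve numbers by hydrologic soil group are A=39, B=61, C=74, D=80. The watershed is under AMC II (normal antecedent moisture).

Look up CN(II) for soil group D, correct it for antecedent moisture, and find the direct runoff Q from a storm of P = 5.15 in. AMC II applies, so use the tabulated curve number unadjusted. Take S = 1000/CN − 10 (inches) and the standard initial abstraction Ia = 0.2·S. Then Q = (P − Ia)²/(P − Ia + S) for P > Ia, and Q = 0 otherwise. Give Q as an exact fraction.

NRCS table: pasture, good condition, soil group D → CN(II) = 80
CN(II) = 80; AMC II needs no correction.
S = 1000/80 − 10 = 5/2 in ≈ 2.500 in
Ia = 0.2S: 0.2·2.500 = 0.500 in (exactly 1/2)
Since P=5.150 > Ia=0.500: effective rainfall P−Ia = 93/20 in
Runoff Q = (P−Ia)²/(P−Ia+S) = (4.650)²/(4.650+2.500) = 8649/2860 ≈ 3.024 in

Q = 8649/2860 in ≈ 3.024 in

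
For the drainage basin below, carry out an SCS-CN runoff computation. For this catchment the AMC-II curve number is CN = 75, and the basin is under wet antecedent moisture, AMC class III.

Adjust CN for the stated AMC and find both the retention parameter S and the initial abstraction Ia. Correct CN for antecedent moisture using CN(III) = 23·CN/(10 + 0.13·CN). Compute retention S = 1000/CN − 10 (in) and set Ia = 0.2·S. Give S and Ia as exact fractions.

CN(III) from CN(II)=75: (23·75)/(10 + 0.13·75) = 6900/79 ≈ 87.342
S = 1000/(6900/79) − 10 = 100/69 in ≈ 1.449 in
Ia = 0.2S: 0.2·1.449 = 0.290 in (exactly 20/69)

S = 100/69 in ≈ 1.449 in; Ia = 20/69 in ≈ 0.290 in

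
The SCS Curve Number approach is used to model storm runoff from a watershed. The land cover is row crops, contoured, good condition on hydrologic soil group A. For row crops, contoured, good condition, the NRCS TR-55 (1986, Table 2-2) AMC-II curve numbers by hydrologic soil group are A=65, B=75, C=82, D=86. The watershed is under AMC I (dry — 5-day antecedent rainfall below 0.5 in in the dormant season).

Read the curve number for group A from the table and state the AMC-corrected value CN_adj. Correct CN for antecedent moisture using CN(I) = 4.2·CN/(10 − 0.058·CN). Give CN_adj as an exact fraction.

NRCS table: row crops, contoured, good condition, soil group A → CN(II) = 65
Adjust CN=65 to AMC I: 4.2·65/(10 − 0.058·65) → 273 ÷ (623/100) = 3900/89 ≈ 43.820

CN_adj = 3900/89 ≈ 43.820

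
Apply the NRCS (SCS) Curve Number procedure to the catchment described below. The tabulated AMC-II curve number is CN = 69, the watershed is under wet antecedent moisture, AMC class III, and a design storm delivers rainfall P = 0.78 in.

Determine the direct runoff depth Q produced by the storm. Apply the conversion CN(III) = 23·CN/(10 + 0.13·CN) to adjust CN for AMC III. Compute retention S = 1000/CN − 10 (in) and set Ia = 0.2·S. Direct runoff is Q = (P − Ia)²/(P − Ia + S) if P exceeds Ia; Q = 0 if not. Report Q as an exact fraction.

Q = 954377449/14750609550 in ≈ 0.065 in

Adjust CN=69 to AMC III: 23·69/(10 + 0.13·69) → 1587 ÷ (1897/100) = 158700/1897 ≈ 83.658
Max retention: S = 1000/(158700/1897) − 10 = 3100/1587 in (≈ 1.953 in)
Initial abstraction Ia = S/5 = (3100/1587)/5 = 620/1587 ≈ 0.391 in
Since P=0.780 > Ia=0.391: effective rainfall P−Ia = 30893/79350 in
Q: (30893/79350)² ÷ (185893/79350) = 954377449/14750609550 in (≈ 0.065 in)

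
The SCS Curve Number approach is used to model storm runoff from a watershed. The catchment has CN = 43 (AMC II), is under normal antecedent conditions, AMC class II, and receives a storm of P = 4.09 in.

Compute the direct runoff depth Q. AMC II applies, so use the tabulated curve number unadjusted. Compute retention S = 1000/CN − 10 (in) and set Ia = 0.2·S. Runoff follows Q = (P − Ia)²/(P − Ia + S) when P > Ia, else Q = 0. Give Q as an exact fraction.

CN(II) = 43; AMC II needs no correction.
Retention S: 1000/CN − 10 with CN=43.000 → S = 570/43 ≈ 13.256 in
Ia = 0.2·(570/43) = 114/43 in ≈ 2.651 in
P − Ia = 4.090 − 2.651 = 6187/4300 ≈ 1.439 in (> 0, runoff occurs)
Runoff Q = (P−Ia)²/(P−Ia+S) = (1.439)²/(1.439+13.256) = 38278969/271704100 ≈ 0.141 in

Q = 38278969/271704100 in ≈ 0.141 in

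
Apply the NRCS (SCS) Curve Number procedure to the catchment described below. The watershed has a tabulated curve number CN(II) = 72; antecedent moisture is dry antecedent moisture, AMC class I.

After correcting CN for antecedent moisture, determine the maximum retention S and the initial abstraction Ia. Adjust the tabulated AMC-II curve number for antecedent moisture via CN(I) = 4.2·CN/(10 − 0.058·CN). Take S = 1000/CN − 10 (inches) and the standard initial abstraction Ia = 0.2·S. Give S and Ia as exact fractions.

Dry (AMC I): CN(I) = 4.2·72/(10 − 0.058·72) = (1512/5)/(728/125) = 675/13 ≈ 51.923
S = 1000/(675/13) − 10 = 250/27 in ≈ 9.259 in
Ia = 0.2S: 0.2·9.259 = 1.852 in (exactly 50/27)

S = 250/27 in ≈ 9.259 in; Ia = 50/27 in ≈ 1.852 in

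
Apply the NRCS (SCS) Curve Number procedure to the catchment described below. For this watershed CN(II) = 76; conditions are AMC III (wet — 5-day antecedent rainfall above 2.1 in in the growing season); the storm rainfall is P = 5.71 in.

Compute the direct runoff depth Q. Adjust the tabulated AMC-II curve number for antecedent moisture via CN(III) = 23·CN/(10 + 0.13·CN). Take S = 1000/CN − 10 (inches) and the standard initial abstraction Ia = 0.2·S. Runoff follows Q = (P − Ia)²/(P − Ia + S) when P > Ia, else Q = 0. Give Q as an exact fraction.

Adjust CN=76 to AMC III: 23·76/(10 + 0.13·76) → 1748 ÷ (497/25) = 43700/497 ≈ 87.928
S = 1000/(43700/497) − 10 = 600/437 in ≈ 1.373 in
Initial abstraction Ia = S/5 = (600/437)/5 = 120/437 ≈ 0.275 in
Excess rainfall: 5.710 − 0.275 = 5.435 in; P > Ia so Q > 0
Q = (237527/43700)²/((237527/43700) + 600/437) = (56419075729/1909690000)/(297527/43700) = 56419075729/13001929900 in ≈ 4.339 in

Q = 56419075729/13001929900 in ≈ 4.339 in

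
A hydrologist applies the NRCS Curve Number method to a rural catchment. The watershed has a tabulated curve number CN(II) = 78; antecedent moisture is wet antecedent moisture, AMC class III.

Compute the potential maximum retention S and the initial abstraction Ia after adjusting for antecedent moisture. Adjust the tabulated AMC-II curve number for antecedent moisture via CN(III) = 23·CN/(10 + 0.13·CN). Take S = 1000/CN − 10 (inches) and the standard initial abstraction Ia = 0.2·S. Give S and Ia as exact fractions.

CN(III) from CN(II)=78: (23·78)/(10 + 0.13·78) = 89700/1007 ≈ 89.076
Retention S: 1000/CN − 10 with CN=89.076 → S = 1100/897 ≈ 1.226 in
Ia = 0.2S: 0.2·1.226 = 0.245 in (exactly 220/897)

S = 1100/897 in ≈ 1.226 in; Ia = 220/897 in ≈ 0.245 in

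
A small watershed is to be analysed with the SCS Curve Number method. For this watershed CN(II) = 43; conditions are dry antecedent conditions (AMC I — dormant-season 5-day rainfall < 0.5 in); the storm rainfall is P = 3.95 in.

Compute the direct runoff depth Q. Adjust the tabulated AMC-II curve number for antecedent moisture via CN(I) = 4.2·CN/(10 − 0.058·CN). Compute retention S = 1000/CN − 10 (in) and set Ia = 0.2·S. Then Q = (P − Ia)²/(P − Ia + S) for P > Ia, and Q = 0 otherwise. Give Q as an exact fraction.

Adjust CN=43 to AMC I: 4.2·43/(10 − 0.058·43) → (903/5) ÷ (3753/500) = 30100/1251 ≈ 24.061
Max retention: S = 1000/(30100/1251) − 10 = 9500/301 in (≈ 31.561 in)
Ia = 0.2·(9500/301) = 1900/301 in ≈ 6.312 in
P = 3.950 ≤ Ia = 6.312 in: entire storm abstracted, Q = 0.

Q = 0 in ≈ 0.000 in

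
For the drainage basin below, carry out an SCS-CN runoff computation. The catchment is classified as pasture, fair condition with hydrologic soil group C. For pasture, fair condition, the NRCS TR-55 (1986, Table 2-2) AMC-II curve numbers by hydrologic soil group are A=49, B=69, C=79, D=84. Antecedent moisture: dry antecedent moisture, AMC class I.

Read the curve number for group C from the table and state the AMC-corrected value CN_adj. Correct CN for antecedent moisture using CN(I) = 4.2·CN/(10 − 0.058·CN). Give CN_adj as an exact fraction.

CN_adj = 7900/129 ≈ 61.240

NRCS table: pasture, fair condition, soil group C → CN(II) = 79
Adjust CN=79 to AMC I: 4.2·79/(10 − 0.058·79) → (1659/5) ÷ (2709/500) = 7900/129 ≈ 61.240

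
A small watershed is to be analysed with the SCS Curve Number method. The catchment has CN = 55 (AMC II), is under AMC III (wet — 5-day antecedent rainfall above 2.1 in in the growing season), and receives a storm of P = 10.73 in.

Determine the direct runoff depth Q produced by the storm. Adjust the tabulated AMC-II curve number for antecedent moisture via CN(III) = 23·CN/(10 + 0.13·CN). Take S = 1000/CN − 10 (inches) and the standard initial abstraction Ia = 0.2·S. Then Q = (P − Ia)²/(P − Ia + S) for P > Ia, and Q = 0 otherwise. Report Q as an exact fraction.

Q = 64246533961/8689765700 in ≈ 7.393 in

Adjust CN=55 to AMC III: 23·55/(10 + 0.13·55) → 1265 ÷ (343/20) = 25300/343 ≈ 73.761
Retention S: 1000/CN − 10 with CN=73.761 → S = 900/253 ≈ 3.557 in
Initial abstraction Ia = S/5 = (900/253)/5 = 180/253 ≈ 0.711 in
Since P=10.730 > Ia=0.711: effective rainfall P−Ia = 253469/25300 in
Q: (253469/25300)² ÷ (343469/25300) = 64246533961/8689765700 in (≈ 7.393 in)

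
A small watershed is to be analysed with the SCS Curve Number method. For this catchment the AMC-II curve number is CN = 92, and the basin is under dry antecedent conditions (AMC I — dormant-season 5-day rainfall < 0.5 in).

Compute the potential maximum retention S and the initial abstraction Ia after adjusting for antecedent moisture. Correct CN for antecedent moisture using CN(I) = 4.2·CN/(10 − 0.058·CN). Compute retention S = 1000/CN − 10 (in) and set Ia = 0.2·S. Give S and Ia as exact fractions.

S = 1000/483 in ≈ 2.070 in; Ia = 200/483 in ≈ 0.414 in

Adjust CN=92 to AMC I: 4.2·92/(10 − 0.058·92) → (1932/5) ÷ (583/125) = 48300/583 ≈ 82.847
Max retention: S = 1000/(48300/583) − 10 = 1000/483 in (≈ 2.070 in)
Initial abstraction Ia = S/5 = (1000/483)/5 = 200/483 ≈ 0.414 in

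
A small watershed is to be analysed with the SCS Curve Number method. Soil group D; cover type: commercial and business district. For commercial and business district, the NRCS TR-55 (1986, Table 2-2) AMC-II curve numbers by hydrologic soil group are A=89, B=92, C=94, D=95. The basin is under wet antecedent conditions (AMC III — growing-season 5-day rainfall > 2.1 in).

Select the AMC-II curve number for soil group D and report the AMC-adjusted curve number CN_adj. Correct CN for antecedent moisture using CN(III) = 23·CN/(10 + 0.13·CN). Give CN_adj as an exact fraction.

NRCS table: commercial and business district, soil group D → CN(II) = 95
CN(III) from CN(II)=95: (23·95)/(10 + 0.13·95) = 43700/447 ≈ 97.763

CN_adj = 43700/447 ≈ 97.763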